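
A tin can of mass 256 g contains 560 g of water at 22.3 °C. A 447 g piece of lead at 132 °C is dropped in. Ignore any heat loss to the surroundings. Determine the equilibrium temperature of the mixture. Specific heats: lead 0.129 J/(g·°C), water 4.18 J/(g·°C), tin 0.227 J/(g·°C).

Conservation of energy gives ΣQ = 0:
447*0.129*(T − 132) + 560*4.18*(T − 22.3) + 256*0.227*(T − 22.3) = 0
57.66(T − 132) + 2340.8(T − 22.3) + 58.11(T − 22.3) = 0
(57.66 + 2340.8 + 58.11) T = 57.66*132 + 2340.8*22.3 + 58.11*22.3
T = 61107/2456.6 ≈ 24.87 °C

T_f ≈ 24.9 °C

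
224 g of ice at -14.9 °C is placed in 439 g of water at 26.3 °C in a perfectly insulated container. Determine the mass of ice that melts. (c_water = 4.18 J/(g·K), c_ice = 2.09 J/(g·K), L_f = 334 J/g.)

Cooling the water to 0 °C releases 439·4.18·26.3 = 48261 J.
Of that, 224·2.09·14.9 = 6975.6 J goes to bring the ice to 0 °C, leaving 41285 J.
Fully melting the ice requires m_ice L_f = 224·334 = 74816 J.
Since 41285 < 74816 J, not all the ice melts; equilibrium is at 0 °C.
Mass melted = 41285/334 ≈ 123.6 g.

m_melted ≈ 124 g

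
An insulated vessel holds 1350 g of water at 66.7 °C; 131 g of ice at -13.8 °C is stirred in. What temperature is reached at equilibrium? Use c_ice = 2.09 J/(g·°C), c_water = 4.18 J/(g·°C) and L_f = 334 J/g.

Conservation of energy gives ΣQ = 0:
ice -13.8→0 °C: 131×2.09×13.8 = 3778.3
  latent heat to melt: 131×334 = 43754
  warm the meltwater: 547.58 T
  water: 5643(T − 66.7)
6190.6 T = 376388 − 47532 = 328856
T ≈ 53.12 °C — above 0 °C, consistent with complete melting.

T_f ≈ 53.1 °C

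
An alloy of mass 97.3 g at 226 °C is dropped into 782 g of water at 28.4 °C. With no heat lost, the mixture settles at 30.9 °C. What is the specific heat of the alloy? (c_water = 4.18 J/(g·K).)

c ≈ 0.43 J/(g·K)

Taking heat into each body as positive, Σ m c ΔT = 0:
97.3·c·(30.9 − 226) + 782·4.18·(30.9 − 28.4) = 0
-18983 c = -8171.9
c = -8171.9/-18983 ≈ 0.4305 J/(g·K)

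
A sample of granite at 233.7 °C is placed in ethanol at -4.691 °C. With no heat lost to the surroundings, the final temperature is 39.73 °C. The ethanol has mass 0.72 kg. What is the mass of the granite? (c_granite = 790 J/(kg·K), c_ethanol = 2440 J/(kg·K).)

m ≈ 0.509 kg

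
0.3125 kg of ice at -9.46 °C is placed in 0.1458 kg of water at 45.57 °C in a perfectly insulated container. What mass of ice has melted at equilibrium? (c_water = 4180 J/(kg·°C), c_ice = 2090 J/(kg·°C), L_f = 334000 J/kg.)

m_melted ≈ 0.0647 kg

Heat available from the water dropping to 0 °C: 0.1458·4180·45.57 = 27772 J.
Warming the ice to 0 °C takes 0.3125·2090·9.46 = 6178.6 J, leaving 21594 J for melting.
Melting all 0.3125 kg of ice would need 0.3125·334000 = 104375 J.
That's not enough to melt it all — equilibrium is at 0 °C with ice remaining.
m_melted·334000 = 21594  ⇒  m_melted ≈ 0.06465 kg.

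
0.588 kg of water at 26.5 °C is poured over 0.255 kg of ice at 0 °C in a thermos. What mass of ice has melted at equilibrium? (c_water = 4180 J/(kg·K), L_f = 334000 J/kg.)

m_melted ≈ 0.195 kg

Water can give up m c ΔT = 0.588·4180·26.5 = 65133 J before reaching 0 °C.
Melting all 0.255 kg of ice would need 0.255·334000 = 85170 J.
Since 65133 < 85170 J, not all the ice melts; equilibrium is at 0 °C.
m_melted·334000 = 65133  ⇒  m_melted ≈ 0.195 kg.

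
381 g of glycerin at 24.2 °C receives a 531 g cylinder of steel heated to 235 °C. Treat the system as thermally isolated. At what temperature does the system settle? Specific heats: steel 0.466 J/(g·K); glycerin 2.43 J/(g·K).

T_f ≈ 68.7 °C

Setting the total heat transfer to zero:
531·0.466·(T − 235) + 381·2.43·(T − 24.2) = 0
247.45(T − 235) + 925.83(T − 24.2) = 0
1173.3 T = 80555
T = 80555 / 1173.3 = 68.7 °C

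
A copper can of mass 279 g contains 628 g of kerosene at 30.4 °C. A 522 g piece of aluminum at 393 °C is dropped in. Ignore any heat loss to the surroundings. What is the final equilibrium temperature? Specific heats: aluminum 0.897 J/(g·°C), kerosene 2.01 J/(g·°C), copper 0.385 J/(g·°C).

Taking heat into each body as positive, Σ m c ΔT = 0:
522·0.897·(T − 393) + 628·2.01·(T − 30.4) + 279·0.385·(T − 30.4) = 0
(468.23 + 1262.3 + 107.42) T = 468.23·393 + 1262.3·30.4 + 107.42·30.4
T = 225655/1837.9 ≈ 122.78 °C

T_f ≈ 122.8 °C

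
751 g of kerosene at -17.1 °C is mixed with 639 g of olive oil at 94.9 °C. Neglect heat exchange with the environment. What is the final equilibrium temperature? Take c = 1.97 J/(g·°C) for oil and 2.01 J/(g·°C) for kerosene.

Taking heat into each body as positive, Σ m c ΔT = 0:
639×1.97×(T − 94.9) + 751×2.01×(T − (-17.1)) = 0
1258.8(T − 94.9) + 1509.5(T − (-17.1)) = 0
(1258.8 + 1509.5) T = 1258.8×94.9 + 1509.5×(-17.1)
T = 93650/2768.3 ≈ 33.83 °C

T_f ≈ 33.8 °C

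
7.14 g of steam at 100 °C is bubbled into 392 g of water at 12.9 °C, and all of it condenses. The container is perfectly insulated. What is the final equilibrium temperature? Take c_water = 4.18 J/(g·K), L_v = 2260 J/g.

T_f ≈ 24.1 °C

Setting the total heat transfer to zero:
condense steam: −7.14×2260 = −16136
  condensate cools 100→T: 7.14×4.18×(T − 100) = 29.85(T − 100)
  water warms: 392×4.18×(T − 12.9) = 1638.6(T − 12.9)
1668.4 T = 16136 + 2984.5 + 21137 = 40258
T ≈ 24.13 °C — below 100 °C, confirming all the steam condensed.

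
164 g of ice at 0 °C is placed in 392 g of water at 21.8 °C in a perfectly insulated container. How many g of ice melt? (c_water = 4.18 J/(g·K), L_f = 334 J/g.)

Water can give up m c ΔT = 392×4.18×21.8 = 35721 J before reaching 0 °C.
Melting all 164 g of ice would need 164×334 = 54776 J.
That's not enough to melt it all — equilibrium is at 0 °C with ice remaining.
Mass melted = 35721/334 ≈ 106.9 g.

m_melted ≈ 107 g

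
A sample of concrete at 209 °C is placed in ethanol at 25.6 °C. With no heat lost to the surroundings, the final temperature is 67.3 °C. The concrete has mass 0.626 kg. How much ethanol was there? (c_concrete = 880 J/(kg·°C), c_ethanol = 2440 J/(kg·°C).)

m ≈ 0.767 kg

Heat lost by the concrete = heat gained by the ethanol:
0.626·880·(209 − 67.3) = m·2440·(67.3 − 25.6)
101748 m = 78060  ⇒  m ≈ 0.7672 kg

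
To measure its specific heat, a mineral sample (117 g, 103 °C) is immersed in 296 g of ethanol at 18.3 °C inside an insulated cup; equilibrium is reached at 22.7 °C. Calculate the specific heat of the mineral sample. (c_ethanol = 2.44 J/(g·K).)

c ≈ 0.338 J/(g·K)

m_s c (T_s − T_f) = m_ethanol c_ethanol (T_f − T_0):
117×c×(103 − 22.7) = 296×2.44×(22.7 − 18.3)
9395.1 c = 3177.9  ⇒  c ≈ 0.3382 J/(g·K)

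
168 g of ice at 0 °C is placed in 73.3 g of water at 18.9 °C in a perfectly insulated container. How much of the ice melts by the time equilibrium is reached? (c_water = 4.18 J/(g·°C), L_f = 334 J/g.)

m_melted ≈ 17.3 g

Cooling the water to 0 °C releases 73.3×4.18×18.9 = 5790.8 J.
Melting all 168 g of ice would need 168×334 = 56112 J.
That's not enough to melt it all — equilibrium is at 0 °C with ice remaining.
m_melt = 5790.8 / L_f = 17.34 g.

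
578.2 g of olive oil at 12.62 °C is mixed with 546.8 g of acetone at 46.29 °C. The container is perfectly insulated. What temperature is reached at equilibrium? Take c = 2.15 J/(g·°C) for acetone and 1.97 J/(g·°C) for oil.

T_f ≈ 29.7 °C

Heat gained plus heat lost sum to zero:
546.8×2.15×(T − 46.29) + 578.2×1.97×(T − 12.62) = 0
1175.6(T − 46.29) + 1139.1(T − 12.62) = 0
(1175.6 + 1139.1) T = 1175.6×46.29 + 1139.1×12.62
T = 68794/2314.7 ≈ 29.72 °C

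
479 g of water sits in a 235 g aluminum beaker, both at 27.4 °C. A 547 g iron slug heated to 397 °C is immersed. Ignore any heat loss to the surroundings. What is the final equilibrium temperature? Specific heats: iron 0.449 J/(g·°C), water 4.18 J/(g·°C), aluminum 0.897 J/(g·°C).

T_f ≈ 64.3 °C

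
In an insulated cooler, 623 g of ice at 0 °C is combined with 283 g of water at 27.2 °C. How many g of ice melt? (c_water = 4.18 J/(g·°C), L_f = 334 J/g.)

Heat available from the water dropping to 0 °C: 283·4.18·27.2 = 32176 J.
Melting all 623 g of ice would need 623·334 = 208082 J.
That's not enough to melt it all — equilibrium is at 0 °C with ice remaining.
m_melt = 32176 / L_f = 96.34 g.

m_melted ≈ 96.3 g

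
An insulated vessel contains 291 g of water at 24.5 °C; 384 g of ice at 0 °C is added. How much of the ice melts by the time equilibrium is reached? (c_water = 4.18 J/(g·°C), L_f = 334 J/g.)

m_melted ≈ 89.2 g

Cooling the water to 0 °C releases 291·4.18·24.5 = 29801 J.
Melting all 384 g of ice would need 384·334 = 128256 J.
That's not enough to melt it all — equilibrium is at 0 °C with ice remaining.
m_melt = 29801 / L_f = 89.23 g.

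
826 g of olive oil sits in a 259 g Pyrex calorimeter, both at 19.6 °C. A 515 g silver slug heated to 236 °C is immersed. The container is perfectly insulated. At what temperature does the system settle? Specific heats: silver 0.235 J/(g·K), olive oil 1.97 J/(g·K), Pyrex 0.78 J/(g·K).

With ΣQ=0 the equilibrium temperature is the m·c-weighted mean:
T_f = (121.02·236 + 1627.2·19.6 + 202.02·19.6) / (121.02 + 1627.2 + 202.02)
    = 64415 / 1950.3 ≈ 33.03 °C

T_f ≈ 33.0 °C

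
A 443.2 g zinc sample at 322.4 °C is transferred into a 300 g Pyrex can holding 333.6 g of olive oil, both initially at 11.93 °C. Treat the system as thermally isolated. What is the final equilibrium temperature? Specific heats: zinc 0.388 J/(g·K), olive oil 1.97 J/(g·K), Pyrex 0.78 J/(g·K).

Heat gained plus heat lost sum to zero:
443.2×0.388×(T − 322.4) + 333.6×1.97×(T − 11.93) + 300×0.78×(T − 11.93) = 0
171.96(T − 322.4) + 657.19(T − 11.93) + 234(T − 11.93) = 0
(171.96 + 657.19 + 234) T = 171.96×322.4 + 657.19×11.93 + 234×11.93
T ≈ 62.15 °C

T_f ≈ 62.1 °C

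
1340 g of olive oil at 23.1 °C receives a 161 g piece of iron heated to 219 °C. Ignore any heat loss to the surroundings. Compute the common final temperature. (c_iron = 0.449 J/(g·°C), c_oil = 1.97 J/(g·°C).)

Set heat shed by the hot body equal to heat absorbed by the cold body:
161·0.449·(219 − T) = 1340·1.97·(T − 23.1)
72.29(219 − T) = 2639.8(T − 23.1)
2712.1 T = 76811  ⇒  T ≈ 28.32 °C

T_f ≈ 28.3 °C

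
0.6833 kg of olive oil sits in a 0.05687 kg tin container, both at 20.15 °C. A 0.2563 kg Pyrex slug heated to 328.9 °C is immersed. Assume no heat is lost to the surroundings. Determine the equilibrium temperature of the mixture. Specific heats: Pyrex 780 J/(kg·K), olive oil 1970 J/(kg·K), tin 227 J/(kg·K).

T_f is the heat-capacity-weighted average of the initial temperatures:
T_f = (199.91·328.9 + 1346.1·20.15 + 12.91·20.15) / (199.91 + 1346.1 + 12.91)
    = 93136 / 1558.9 ≈ 59.74 °C

T_f ≈ 59.7 °C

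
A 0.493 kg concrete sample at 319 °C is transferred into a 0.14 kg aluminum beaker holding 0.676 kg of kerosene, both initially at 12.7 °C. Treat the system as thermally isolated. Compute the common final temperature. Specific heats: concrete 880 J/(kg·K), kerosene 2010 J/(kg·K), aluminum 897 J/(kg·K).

T_f ≈ 82.0 °C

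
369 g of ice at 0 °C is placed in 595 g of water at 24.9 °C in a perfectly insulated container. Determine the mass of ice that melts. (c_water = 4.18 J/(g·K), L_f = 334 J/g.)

m_melted ≈ 185 g

Water can give up m c ΔT = 595·4.18·24.9 = 61929 J before reaching 0 °C.
To melt every bit of ice: 369·334 = 123246 J.
61929 J < 123246 J, so only part of the ice melts and the system sits at 0 °C.
m_melted·334 = 61929  ⇒  m_melted ≈ 185.4 g.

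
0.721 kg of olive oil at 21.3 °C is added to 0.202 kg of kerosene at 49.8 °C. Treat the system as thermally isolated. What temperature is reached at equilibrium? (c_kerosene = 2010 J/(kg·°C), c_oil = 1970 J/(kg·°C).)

Net heat exchanged in the isolated system is zero:
0.202*2010*(T − 49.8) + 0.721*1970*(T − 21.3) = 0
406.02(T − 49.8) + 1420.4(T − 21.3) = 0
(406.02 + 1420.4) T = 406.02*49.8 + 1420.4*21.3
T = 50474/1826.4 ≈ 27.64 °C

T_f ≈ 27.6 °C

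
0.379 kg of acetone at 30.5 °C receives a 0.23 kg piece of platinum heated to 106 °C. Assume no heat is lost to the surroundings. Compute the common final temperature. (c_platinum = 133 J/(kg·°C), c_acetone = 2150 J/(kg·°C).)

T_f = Σ m_i c_i T_i / Σ m_i c_i:
T_f = (30.59×106 + 814.85×30.5) / (30.59 + 814.85)
    = 28095 / 845.44 ≈ 33.23 °C

T_f ≈ 33.2 °C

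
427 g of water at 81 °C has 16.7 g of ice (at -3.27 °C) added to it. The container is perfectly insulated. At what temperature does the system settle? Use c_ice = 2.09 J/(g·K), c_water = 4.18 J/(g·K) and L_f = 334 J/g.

T_f ≈ 74.9 °C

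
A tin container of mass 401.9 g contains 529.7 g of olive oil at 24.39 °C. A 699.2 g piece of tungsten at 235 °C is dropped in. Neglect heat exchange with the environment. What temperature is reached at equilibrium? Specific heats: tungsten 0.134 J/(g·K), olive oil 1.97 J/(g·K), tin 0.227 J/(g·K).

Setting the total heat transfer to zero:
699.2*0.134*(T − 235) + 529.7*1.97*(T − 24.39) + 401.9*0.227*(T − 24.39) = 0
1228.4 T = 49694
T ≈ 40.45 °C

T_f ≈ 40.5 °C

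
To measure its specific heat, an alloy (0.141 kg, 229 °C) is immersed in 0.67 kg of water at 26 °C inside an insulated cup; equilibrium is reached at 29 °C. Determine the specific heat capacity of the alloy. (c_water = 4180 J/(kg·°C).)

c ≈ 298 J/(kg·°C)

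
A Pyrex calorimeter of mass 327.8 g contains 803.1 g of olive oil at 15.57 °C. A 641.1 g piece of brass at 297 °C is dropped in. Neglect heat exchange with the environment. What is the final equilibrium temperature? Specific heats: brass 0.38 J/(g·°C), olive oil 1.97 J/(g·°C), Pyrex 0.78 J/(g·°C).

With ΣQ=0 the equilibrium temperature is the m·c-weighted mean:
T_f = (243.62·297 + 1582.1·15.57 + 255.68·15.57) / (243.62 + 1582.1 + 255.68)
    = 100969 / 2081.4 ≈ 48.51 °C

T_f ≈ 48.5 °C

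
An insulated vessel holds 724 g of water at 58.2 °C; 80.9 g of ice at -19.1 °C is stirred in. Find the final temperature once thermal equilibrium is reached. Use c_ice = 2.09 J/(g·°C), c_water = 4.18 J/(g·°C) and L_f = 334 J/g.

T_f ≈ 43.4 °C

Conservation of energy gives ΣQ = 0:
ice -19.1→0 °C: 80.9×2.09×19.1 = 3229.4
  melt ice: 80.9×334 = 27021
  meltwater 0→T: 80.9×4.18×T = 338.16 T
  water: 3026.3(T − 58.2)
3364.5 T = 176132 − 30250 = 145882
T ≈ 43.36 °C — above 0 °C, consistent with complete melting.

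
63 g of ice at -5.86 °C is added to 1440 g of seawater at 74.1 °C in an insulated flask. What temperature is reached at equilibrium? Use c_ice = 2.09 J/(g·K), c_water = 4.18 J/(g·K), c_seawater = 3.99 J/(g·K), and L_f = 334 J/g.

Taking heat into each body as positive, Σ m c ΔT = 0:
ice -5.86→0 °C: 63×2.09×5.86 = 771.59; fusion: m_ice L_f = 63×334 = 21042; meltwater 0→T: 63×4.18×T = 263.34 T; seawater cools: 1440×3.99×(T − 74.1) = 5745.6(T − 74.1)
6008.9 T = 425749 − 21814 = 403935
T ≈ 67.22 °C. Since T > 0 °C, the all-ice-melts assumption holds.

T_f ≈ 67.2 °C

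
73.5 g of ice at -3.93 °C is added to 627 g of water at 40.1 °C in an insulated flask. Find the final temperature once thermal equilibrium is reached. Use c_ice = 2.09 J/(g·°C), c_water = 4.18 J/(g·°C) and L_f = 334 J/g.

T_f ≈ 27.3 °C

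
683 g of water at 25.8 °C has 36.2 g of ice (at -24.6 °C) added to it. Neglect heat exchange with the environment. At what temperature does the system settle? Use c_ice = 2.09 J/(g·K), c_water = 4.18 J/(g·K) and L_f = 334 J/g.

T_f ≈ 19.9 °C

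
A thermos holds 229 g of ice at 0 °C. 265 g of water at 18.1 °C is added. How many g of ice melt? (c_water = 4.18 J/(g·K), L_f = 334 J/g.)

m_melted ≈ 60 g

Heat available from the water dropping to 0 °C: 265×4.18×18.1 = 20049 J.
To melt every bit of ice: 229×334 = 76486 J.
That's not enough to melt it all — equilibrium is at 0 °C with ice remaining.
Mass melted = 20049/334 ≈ 60.03 g.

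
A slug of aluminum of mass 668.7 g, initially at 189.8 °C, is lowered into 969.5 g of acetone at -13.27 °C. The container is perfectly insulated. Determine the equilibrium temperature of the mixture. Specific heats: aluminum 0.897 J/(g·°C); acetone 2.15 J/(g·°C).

T_f ≈ 32.1 °C

With ΣQ=0 the equilibrium temperature is the m·c-weighted mean:
T_f = (599.82*189.8 + 2084.4*(-13.27)) / (599.82 + 2084.4)
    = 86186 / 2684.2 ≈ 32.11 °C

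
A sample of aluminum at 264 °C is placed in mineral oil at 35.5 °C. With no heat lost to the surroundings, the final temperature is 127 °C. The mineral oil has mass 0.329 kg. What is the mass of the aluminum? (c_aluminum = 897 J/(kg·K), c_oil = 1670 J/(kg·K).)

m ≈ 0.409 kg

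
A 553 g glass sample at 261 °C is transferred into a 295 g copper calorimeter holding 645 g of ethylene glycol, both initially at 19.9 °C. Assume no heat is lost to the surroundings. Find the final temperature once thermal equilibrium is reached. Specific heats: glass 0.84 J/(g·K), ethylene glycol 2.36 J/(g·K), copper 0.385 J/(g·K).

T_f ≈ 73.2 °C

Heat gained plus heat lost sum to zero:
553·0.84·(T − 261) + 645·2.36·(T − 19.9) + 295·0.385·(T − 19.9) = 0
2100.3 T = 153792
T ≈ 73.22 °C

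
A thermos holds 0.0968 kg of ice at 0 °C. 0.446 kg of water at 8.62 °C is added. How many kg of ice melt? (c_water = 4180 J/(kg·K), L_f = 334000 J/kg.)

m_melted ≈ 0.0481 kg

Cooling the water to 0 °C releases 0.446×4180×8.62 = 16070 J.
To melt every bit of ice: 0.0968×334000 = 32331 J.
That's not enough to melt it all — equilibrium is at 0 °C with ice remaining.
m_melt = 16070 / L_f = 0.04811 kg.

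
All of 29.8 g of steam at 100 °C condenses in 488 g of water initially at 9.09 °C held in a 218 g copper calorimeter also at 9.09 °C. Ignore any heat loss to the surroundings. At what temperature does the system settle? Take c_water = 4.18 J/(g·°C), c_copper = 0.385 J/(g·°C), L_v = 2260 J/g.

Sum of m c ΔT and latent-heat terms is zero:
condense steam: −29.8×2260 = −67348
  condensed water 100 °C→T: 124.56(T − 100)
  water warms: 488×4.18×(T − 9.09) = 2039.8(T − 9.09)
  cup: 83.93(T − 9.09)
2248.3 T = 67348 + 12456 + 19305 = 99109
T ≈ 44.08 °C, under the boiling point, so the assumption holds.

T_f ≈ 44.1 °C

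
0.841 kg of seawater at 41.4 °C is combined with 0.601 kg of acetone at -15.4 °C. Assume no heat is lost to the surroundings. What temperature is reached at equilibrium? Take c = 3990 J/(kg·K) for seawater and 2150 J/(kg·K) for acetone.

T_f ≈ 25.6 °C

Heat lost by the seawater equals heat gained by the acetone:
0.841×3990×(41.4 − T) = 0.601×2150×(T − (-15.4))
3355.6(41.4 − T) = 1292.1(T − (-15.4))
4647.7 T = 119022  ⇒  T ≈ 25.61 °C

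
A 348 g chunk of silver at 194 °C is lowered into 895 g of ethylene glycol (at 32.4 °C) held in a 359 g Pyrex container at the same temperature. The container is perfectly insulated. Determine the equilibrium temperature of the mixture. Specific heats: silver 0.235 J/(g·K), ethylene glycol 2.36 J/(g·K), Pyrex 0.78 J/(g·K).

T_f ≈ 37.7 °C

T_f is the heat-capacity-weighted average of the initial temperatures:
T_f = (81.78*194 + 2112.2*32.4 + 280.02*32.4) / (81.78 + 2112.2 + 280.02)
    = 93373 / 2474 ≈ 37.74 °C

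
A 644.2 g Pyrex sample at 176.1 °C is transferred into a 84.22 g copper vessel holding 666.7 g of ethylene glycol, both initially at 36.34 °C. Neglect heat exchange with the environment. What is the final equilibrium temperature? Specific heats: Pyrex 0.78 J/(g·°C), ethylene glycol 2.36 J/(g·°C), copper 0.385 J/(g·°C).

T_f ≈ 69.6 °C

Setting the total heat transfer to zero:
644.2×0.78×(T − 176.1) + 666.7×2.36×(T − 36.34) + 84.22×0.385×(T − 36.34) = 0
502.48(T − 176.1) + 1573.4(T − 36.34) + 32.42(T − 36.34) = 0
(502.48 + 1573.4 + 32.42) T = 502.48×176.1 + 1573.4×36.34 + 32.42×36.34
T ≈ 69.65 °C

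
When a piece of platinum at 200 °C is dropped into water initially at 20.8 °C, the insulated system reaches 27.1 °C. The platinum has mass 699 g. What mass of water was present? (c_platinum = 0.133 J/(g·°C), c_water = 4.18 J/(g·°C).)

|Q_platinum| = |Q_water|:
699·0.133·(200 − 27.1) = m·4.18·(27.1 − 20.8)
26.33 m = 16074  ⇒  m ≈ 610.4 g

m ≈ 610 g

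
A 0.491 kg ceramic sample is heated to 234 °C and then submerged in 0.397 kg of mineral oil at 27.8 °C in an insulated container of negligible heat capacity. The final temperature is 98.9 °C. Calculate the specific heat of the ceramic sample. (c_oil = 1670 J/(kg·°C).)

c ≈ 711 J/(kg·°C)

Setting the total heat transfer to zero:
0.491·c·(98.9 − 234) + 0.397·1670·(98.9 − 27.8) = 0
-66.33 c = -47139
c = -47139/-66.33 ≈ 710.6 J/(kg·°C)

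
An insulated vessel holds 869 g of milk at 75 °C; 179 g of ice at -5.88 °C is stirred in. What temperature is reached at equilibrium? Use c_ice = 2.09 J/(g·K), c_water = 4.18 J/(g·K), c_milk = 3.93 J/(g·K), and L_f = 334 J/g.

Let T be the final temperature. ΣQ_i = 0:
ice -5.88→0 °C: 179×2.09×5.88 = 2199.8; latent heat to melt: 179×334 = 59786; warm the meltwater: 748.22 T; milk cools: 869×3.93×(T − 75) = 3415.2(T − 75)
4163.4 T = 256138 − 61986 = 194152
T ≈ 46.63 °C. Since T > 0 °C, the all-ice-melts assumption holds.

T_f ≈ 46.6 °C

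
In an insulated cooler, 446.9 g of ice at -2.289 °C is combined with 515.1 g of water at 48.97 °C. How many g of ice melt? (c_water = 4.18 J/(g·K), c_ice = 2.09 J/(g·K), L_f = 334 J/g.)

Cooling the water to 0 °C releases 515.1×4.18×48.97 = 105438 J.
Warming the ice to 0 °C takes 446.9×2.09×2.289 = 2138 J, leaving 103300 J for melting.
Melting all 446.9 g of ice would need 446.9×334 = 149265 J.
103300 J < 149265 J, so only part of the ice melts and the system sits at 0 °C.
m_melt = 103300 / L_f = 309.3 g.

m_melted ≈ 309 g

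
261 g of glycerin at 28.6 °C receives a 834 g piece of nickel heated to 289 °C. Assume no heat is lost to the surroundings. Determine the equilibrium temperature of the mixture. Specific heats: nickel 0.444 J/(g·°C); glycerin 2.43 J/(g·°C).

T_f ≈ 124.6 °C

Set heat shed by the hot body equal to heat absorbed by the cold body:
834×0.444×(289 − T) = 261×2.43×(T − 28.6)
370.3(289 − T) = 634.23(T − 28.6)
1004.5 T = 125155  ⇒  T ≈ 124.59 °C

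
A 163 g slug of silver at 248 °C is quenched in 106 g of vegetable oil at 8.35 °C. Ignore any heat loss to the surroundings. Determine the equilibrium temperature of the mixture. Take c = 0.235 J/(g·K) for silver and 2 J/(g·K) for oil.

T_f ≈ 45.0 °C

With ΣQ=0 the equilibrium temperature is the m·c-weighted mean:
T_f = (38.3·248 + 212·8.35) / (38.3 + 212)
    = 11270 / 250.31 ≈ 45.02 °C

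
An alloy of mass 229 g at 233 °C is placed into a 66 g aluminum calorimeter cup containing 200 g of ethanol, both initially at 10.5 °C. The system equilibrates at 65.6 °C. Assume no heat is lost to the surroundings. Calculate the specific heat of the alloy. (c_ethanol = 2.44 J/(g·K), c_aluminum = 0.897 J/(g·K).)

c ≈ 0.787 J/(g·K)

Net heat exchanged in the isolated system is zero:
229×c×(65.6 − 233) + 200×2.44×(65.6 − 10.5) + 66×0.897×(65.6 − 10.5) = 0
-38335 c = -30151
c = -30151/-38335 ≈ 0.7865 J/(g·K)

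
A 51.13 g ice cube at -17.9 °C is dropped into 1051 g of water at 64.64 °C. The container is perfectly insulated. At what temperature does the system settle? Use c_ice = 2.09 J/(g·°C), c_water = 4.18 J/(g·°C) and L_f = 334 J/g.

T_f ≈ 57.5 °C

Heat gained plus heat lost sum to zero:
ice -17.9→0 °C: 51.13×2.09×17.9 = 1912.8
  melt ice: 51.13×334 = 17077
  meltwater 0→T: 51.13×4.18×T = 213.72 T
  water: 4393.2(T − 64.64)
4606.9 T = 283975 − 18990 = 264985
T ≈ 57.52 °C — above 0 °C, consistent with complete melting.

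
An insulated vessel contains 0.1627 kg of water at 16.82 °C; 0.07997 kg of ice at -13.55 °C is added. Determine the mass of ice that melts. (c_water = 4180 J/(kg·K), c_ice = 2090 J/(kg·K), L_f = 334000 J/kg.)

m_melted ≈ 0.0275 kg

Cooling the water to 0 °C releases 0.1627×4180×16.82 = 11439 J.
Warming the ice to 0 °C takes 0.07997×2090×13.55 = 2264.7 J, leaving 9174.3 J for melting.
To melt every bit of ice: 0.07997×334000 = 26710 J.
Since 9174.3 < 26710 J, not all the ice melts; equilibrium is at 0 °C.
m_melted×334000 = 9174.3  ⇒  m_melted ≈ 0.02747 kg.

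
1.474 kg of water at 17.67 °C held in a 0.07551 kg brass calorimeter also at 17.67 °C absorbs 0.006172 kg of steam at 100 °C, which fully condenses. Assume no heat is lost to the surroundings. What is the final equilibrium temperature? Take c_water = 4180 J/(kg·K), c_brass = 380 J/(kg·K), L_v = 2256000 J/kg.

T_f ≈ 20.3 °C

Conservation of energy gives ΣQ = 0:
latent heat released on condensation: 0.006172×2256000 = 13924
  condensed water 100 °C→T: 25.8(T − 100)
  original water: 6161.3(T − 17.67)
  cup: 28.69(T − 17.67)
6215.8 T = 13924 + 2579.9 + 109378 = 125881
T ≈ 20.25 °C (< 100 °C, so full condensation is consistent).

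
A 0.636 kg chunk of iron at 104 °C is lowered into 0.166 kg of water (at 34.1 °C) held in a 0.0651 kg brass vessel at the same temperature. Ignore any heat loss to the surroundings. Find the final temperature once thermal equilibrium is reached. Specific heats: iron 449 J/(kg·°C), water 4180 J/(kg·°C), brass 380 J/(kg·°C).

T_f ≈ 54.0 °C

Heat gained plus heat lost sum to zero:
0.636*449*(T − 104) + 0.166*4180*(T − 34.1) + 0.0651*380*(T − 34.1) = 0
285.56(T − 104) + 693.88(T − 34.1) + 24.74(T − 34.1) = 0
(285.56 + 693.88 + 24.74) T = 285.56*104 + 693.88*34.1 + 24.74*34.1
T = 54204 / 1004.2 = 54 °C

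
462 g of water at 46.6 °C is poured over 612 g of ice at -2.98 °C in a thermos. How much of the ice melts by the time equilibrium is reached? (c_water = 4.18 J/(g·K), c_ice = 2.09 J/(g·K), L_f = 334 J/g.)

Cooling the water to 0 °C releases 462·4.18·46.6 = 89992 J.
Warming the ice to 0 °C takes 612·2.09·2.98 = 3811.7 J, leaving 86180 J for melting.
Melting all 612 g of ice would need 612·334 = 204408 J.
Since 86180 < 204408 J, not all the ice melts; equilibrium is at 0 °C.
m_melted·334 = 86180  ⇒  m_melted ≈ 258 g.

m_melted ≈ 258 g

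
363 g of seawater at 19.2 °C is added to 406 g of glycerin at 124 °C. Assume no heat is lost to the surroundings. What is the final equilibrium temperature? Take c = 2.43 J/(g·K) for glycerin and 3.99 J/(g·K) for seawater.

Heat gained plus heat lost sum to zero:
406*2.43*(T − 124) + 363*3.99*(T − 19.2) = 0
986.58(T − 124) + 1448.4(T − 19.2) = 0
2435 T = 150145
T ≈ 61.66 °C

T_f ≈ 61.7 °C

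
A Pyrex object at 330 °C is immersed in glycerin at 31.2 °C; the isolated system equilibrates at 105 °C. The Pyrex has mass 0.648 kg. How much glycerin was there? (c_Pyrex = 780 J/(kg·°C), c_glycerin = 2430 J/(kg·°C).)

Energy conservation, ΣQ = 0:
0.648·780·(105 − 330) + m·2430·(105 − 31.2) = 0
179334 m = 113724
m = 113724/179334 ≈ 0.6341 kg

m ≈ 0.634 kg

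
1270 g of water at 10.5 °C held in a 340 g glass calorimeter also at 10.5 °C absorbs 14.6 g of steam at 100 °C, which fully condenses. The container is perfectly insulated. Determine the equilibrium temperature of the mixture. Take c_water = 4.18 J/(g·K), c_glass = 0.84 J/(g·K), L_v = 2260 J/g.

T_f ≈ 17.3 °C

Setting the total heat transfer to zero:
steam→water at 100 °C releases m L_v = 14.6·2260 = 32996; condensed water 100 °C→T: 61.03(T − 100); water warms: 1270·4.18·(T − 10.5) = 5308.6(T − 10.5); cup: 285.6(T − 10.5)
5655.2 T = 32996 + 6102.8 + 58739 = 97838
T ≈ 17.30 °C — below 100 °C, confirming all the steam condensed.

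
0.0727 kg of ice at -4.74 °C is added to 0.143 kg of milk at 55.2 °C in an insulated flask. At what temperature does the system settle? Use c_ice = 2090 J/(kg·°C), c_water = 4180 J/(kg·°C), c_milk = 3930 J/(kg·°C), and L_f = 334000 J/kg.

T_f ≈ 7.0 °C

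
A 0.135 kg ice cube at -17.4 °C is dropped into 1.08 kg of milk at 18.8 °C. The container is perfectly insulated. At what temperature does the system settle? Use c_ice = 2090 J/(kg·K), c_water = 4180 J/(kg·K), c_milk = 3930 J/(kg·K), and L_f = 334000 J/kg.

T_f ≈ 6.2 °C

Heat gained plus heat lost sum to zero:
warm ice to 0 °C: 0.135·2090·(0 − (-17.4)) = 4909.4; fusion: m_ice L_f = 0.135·334000 = 45090; meltwater 0→T: 0.135·4180·T = 564.3 T; milk: 4244.4(T − 18.8)
4808.7 T = 79795 − 49999 = 29795
T ≈ 6.20 °C. Since T > 0 °C, the all-ice-melts assumption holds.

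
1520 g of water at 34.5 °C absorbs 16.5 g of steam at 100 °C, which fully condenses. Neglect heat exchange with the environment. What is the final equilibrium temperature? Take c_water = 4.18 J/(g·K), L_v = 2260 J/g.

T_f ≈ 41.0 °C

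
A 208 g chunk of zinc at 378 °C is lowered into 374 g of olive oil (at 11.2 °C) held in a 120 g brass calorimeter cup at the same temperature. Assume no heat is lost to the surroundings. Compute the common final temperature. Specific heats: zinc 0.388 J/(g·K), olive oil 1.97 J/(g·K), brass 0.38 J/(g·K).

T_f ≈ 45.5 °C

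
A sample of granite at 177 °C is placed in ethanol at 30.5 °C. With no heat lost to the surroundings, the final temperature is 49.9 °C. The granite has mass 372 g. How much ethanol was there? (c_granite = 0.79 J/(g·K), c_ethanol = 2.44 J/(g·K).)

Taking heat into each body as positive, Σ m c ΔT = 0:
372·0.79·(49.9 − 177) + m·2.44·(49.9 − 30.5) = 0
47.34 m = 37352
m = 37352/47.34 ≈ 789.1 g

m ≈ 789 g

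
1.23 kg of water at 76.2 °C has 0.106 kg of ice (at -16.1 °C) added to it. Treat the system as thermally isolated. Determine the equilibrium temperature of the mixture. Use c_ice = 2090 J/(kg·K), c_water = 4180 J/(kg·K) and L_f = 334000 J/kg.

T_f ≈ 63.2 °C

Heat gained plus heat lost sum to zero:
warm ice to 0 °C: 0.106×2090×(0 − (-16.1)) = 3566.8
  fusion: m_ice L_f = 0.106×334000 = 35404
  meltwater 0→T: 0.106×4180×T = 443.08 T
  water: 5141.4(T − 76.2)
5584.5 T = 391775 − 38971 = 352804
T ≈ 63.18 °C — above 0 °C, consistent with complete melting.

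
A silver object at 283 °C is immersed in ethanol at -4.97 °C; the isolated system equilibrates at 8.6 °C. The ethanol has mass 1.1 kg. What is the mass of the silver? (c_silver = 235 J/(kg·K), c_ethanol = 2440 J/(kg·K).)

m ≈ 0.565 kg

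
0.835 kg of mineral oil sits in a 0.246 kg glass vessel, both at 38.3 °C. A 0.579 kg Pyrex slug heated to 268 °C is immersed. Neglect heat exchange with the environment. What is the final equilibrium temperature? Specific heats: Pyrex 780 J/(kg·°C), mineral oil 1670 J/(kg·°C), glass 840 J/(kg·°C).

T_f ≈ 88.8 °C

Conservation of energy gives ΣQ = 0:
0.579·780·(T − 268) + 0.835·1670·(T − 38.3) + 0.246·840·(T − 38.3) = 0
2052.7 T = 182356
T = 182356 / 2052.7 = 88.8 °C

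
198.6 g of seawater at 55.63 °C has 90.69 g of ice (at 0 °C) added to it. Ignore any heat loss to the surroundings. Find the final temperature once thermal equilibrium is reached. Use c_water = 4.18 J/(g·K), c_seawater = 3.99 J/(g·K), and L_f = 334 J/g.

T_f ≈ 11.8 °C

Energy balance with sensible and latent terms:
fusion: m_ice L_f = 90.69·334 = 30290
  meltwater 0→T: 90.69·4.18·T = 379.08 T
  seawater: 792.41(T − 55.63)
1171.5 T = 44082 − 30290 = 13792
T ≈ 11.77 °C (positive, so assuming full melt was valid).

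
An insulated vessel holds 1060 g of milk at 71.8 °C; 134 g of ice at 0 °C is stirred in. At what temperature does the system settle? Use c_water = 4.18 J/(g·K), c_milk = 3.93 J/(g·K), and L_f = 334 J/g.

T_f ≈ 53.8 °C

Net heat exchanged in the isolated system is zero:
latent heat to melt: 134·334 = 44756; meltwater 0→T: 134·4.18·T = 560.12 T; milk cools: 1060·3.93·(T − 71.8) = 4165.8(T − 71.8)
4725.9 T = 299104 − 44756 = 254348
T ≈ 53.82 °C. Since T > 0 °C, the all-ice-melts assumption holds.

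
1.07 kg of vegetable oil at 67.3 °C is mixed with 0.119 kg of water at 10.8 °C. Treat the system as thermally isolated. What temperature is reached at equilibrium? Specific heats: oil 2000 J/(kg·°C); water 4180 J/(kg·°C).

T_f ≈ 56.6 °C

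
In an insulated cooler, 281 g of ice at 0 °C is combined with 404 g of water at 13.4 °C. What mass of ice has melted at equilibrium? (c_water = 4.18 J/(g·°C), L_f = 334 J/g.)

Cooling the water to 0 °C releases 404·4.18·13.4 = 22629 J.
Fully melting the ice requires m_ice L_f = 281·334 = 93854 J.
22629 J < 93854 J, so only part of the ice melts and the system sits at 0 °C.
Mass melted = 22629/334 ≈ 67.75 g.

m_melted ≈ 67.8 g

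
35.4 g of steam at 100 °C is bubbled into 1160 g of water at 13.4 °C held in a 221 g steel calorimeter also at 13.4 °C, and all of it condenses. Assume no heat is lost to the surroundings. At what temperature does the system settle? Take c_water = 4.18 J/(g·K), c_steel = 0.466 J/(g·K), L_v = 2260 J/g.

Taking heat into each body as positive, Σ m c ΔT = 0:
latent heat released on condensation: 35.4·2260 = 80004; condensed water 100 °C→T: 147.97(T − 100); original water: 4848.8(T − 13.4); steel cup: 221·0.466·(T − 13.4) = 102.99(T − 13.4)
5099.8 T = 80004 + 14797 + 66354 = 161155
T ≈ 31.60 °C (< 100 °C, so full condensation is consistent).

T_f ≈ 31.6 °C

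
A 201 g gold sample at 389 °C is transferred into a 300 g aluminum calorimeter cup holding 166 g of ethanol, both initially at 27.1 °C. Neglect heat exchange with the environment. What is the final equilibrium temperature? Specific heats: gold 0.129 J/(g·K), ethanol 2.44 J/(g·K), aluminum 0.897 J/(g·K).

T_f ≈ 40.5 °C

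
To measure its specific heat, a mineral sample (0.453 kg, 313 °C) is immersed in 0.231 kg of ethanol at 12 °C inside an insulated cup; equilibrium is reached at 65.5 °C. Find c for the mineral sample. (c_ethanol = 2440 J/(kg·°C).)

Taking heat into each body as positive, Σ m c ΔT = 0:
0.453·c·(65.5 − 313) + 0.231·2440·(65.5 − 12) = 0
-112.12 c = -30155
c = -30155/-112.12 ≈ 269 J/(kg·°C)

c ≈ 269 J/(kg·°C)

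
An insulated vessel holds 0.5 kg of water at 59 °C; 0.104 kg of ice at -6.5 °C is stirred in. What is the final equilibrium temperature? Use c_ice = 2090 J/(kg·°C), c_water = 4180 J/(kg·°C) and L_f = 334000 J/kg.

T_f ≈ 34.5 °C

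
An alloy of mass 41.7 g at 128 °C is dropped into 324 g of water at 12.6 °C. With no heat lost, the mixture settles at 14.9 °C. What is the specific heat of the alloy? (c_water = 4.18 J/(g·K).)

m_s c (T_s − T_f) = m_water c_water (T_f − T_0):
41.7×c×(128 − 14.9) = 324×4.18×(14.9 − 12.6)
4716.3 c = 3114.9  ⇒  c ≈ 0.6605 J/(g·K)

c ≈ 0.66 J/(g·K)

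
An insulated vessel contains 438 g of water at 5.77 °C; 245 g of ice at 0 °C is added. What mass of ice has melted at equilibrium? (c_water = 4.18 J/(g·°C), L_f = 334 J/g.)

Cooling the water to 0 °C releases 438·4.18·5.77 = 10564 J.
Melting all 245 g of ice would need 245·334 = 81830 J.
Since 10564 < 81830 J, not all the ice melts; equilibrium is at 0 °C.
Mass melted = 10564/334 ≈ 31.63 g.

m_melted ≈ 31.6 g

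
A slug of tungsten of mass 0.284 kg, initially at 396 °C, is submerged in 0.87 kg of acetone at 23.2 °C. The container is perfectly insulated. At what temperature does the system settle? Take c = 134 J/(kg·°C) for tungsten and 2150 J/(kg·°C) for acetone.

T_f ≈ 30.6 °C

Setting the total heat transfer to zero:
0.284×134×(T − 396) + 0.87×2150×(T − 23.2) = 0
38.06(T − 396) + 1870.5(T − 23.2) = 0
(38.06 + 1870.5) T = 38.06×396 + 1870.5×23.2
T = 58466/1908.6 ≈ 30.63 °C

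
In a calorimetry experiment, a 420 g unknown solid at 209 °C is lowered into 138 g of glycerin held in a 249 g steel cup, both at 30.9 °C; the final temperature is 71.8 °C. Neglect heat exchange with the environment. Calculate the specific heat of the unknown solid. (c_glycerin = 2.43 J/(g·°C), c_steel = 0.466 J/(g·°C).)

c ≈ 0.32 J/(g·°C)

Net heat exchanged in the isolated system is zero:
420·c·(71.8 − 209) + 138·2.43·(71.8 − 30.9) + 249·0.466·(71.8 − 30.9) = 0
-57624 c = -18461
c = -18461/-57624 ≈ 0.3204 J/(g·°C)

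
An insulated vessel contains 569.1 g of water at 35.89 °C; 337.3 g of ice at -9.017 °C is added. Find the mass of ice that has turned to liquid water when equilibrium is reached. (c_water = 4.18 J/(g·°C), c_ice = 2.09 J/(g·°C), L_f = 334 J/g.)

m_melted ≈ 237 g

Cooling the water to 0 °C releases 569.1·4.18·35.89 = 85376 J.
Of that, 337.3·2.09·9.017 = 6356.6 J goes to bring the ice to 0 °C, leaving 79020 J.
Melting all 337.3 g of ice would need 337.3·334 = 112658 J.
Since 79020 < 112658 J, not all the ice melts; equilibrium is at 0 °C.
Mass melted = 79020/334 ≈ 236.6 g.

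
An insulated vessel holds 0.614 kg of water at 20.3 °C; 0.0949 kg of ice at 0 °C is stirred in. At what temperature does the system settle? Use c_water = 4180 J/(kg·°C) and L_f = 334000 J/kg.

T_f ≈ 6.9 °C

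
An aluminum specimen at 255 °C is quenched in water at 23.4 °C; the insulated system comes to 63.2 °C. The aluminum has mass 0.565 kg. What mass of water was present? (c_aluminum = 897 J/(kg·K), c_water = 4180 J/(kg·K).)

m ≈ 0.584 kg

Heat lost by the aluminum = heat gained by the water:
0.565×897×(255 − 63.2) = m×4180×(63.2 − 23.4)
166364 m = 97205  ⇒  m ≈ 0.5843 kg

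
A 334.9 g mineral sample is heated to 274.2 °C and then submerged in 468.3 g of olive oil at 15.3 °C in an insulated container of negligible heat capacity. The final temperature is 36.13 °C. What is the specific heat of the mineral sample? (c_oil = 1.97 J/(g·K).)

Let T be the final temperature. ΣQ_i = 0:
334.9·c·(36.13 − 274.2) + 468.3·1.97·(36.13 − 15.3) = 0
-79730 c = -19217
c = -19217/-79730 ≈ 0.241 J/(g·K)

c ≈ 0.241 J/(g·K)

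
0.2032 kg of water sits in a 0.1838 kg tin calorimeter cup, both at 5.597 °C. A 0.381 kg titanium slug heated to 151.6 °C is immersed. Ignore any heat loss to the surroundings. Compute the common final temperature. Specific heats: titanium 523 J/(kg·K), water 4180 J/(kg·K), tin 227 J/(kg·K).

T_f ≈ 32.3 °C

Conservation of energy gives ΣQ = 0:
0.381*523*(T − 151.6) + 0.2032*4180*(T − 5.597) + 0.1838*227*(T − 5.597) = 0
1090.4 T = 35196
T = 35196 / 1090.4 = 32.3 °C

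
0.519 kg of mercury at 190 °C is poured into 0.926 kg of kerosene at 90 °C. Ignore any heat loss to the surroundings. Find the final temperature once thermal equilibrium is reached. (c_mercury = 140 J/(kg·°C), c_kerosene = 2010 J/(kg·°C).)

Set heat shed by the hot body equal to heat absorbed by the cold body:
0.519·140·(190 − T) = 0.926·2010·(T − 90)
72.66(190 − T) = 1861.3(T − 90)
1933.9 T = 181319  ⇒  T ≈ 93.76 °C

T_f ≈ 93.8 °C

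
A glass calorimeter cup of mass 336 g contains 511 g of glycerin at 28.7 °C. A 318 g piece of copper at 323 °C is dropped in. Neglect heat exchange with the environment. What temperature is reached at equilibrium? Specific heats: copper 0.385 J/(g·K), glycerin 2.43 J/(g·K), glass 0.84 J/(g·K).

T_f ≈ 50.6 °C

Net heat exchanged in the isolated system is zero:
318×0.385×(T − 323) + 511×2.43×(T − 28.7) + 336×0.84×(T − 28.7) = 0
122.43(T − 323) + 1241.7(T − 28.7) + 282.24(T − 28.7) = 0
(122.43 + 1241.7 + 282.24) T = 122.43×323 + 1241.7×28.7 + 282.24×28.7
T = 83283/1646.4 ≈ 50.58 °C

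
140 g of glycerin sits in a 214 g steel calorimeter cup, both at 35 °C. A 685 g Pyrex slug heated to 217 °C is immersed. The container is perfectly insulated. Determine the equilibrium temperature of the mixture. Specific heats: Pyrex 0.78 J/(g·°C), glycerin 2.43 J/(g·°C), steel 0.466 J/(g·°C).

Net heat exchanged in the isolated system is zero:
685×0.78×(T − 217) + 140×2.43×(T − 35) + 214×0.466×(T − 35) = 0
974.22 T = 131340
T = 131340/974.22 ≈ 134.82 °C

T_f ≈ 134.8 °C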